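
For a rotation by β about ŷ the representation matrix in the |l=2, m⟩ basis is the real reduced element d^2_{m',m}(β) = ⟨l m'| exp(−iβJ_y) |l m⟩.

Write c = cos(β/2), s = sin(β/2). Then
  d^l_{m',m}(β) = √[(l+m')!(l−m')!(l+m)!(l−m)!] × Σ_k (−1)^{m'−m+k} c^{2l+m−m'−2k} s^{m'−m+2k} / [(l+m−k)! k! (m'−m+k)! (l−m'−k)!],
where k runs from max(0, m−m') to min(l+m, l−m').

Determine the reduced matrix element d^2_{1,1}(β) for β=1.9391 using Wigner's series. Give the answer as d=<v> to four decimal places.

d^2_{1,1}(β=1.9391) via Wigner's sum:
With c≡cos(β/2)=0.565671 and s≡sin(β/2)=0.824631, N=[6·1·6·1]^{1/2}=6.000000
k∈{0,1} keeps every argument non-negative
  k=0: (−1)^0·6.0000/(6)·0.5657^4·0.8246^0 = +0.102389
  k=1: (−1)^1·6.0000/(2)·0.5657^2·0.8246^2 = -0.652782
d^2_{1,1}(1.9391) = +0.102389 -0.652782 = -0.550393

d=-0.5504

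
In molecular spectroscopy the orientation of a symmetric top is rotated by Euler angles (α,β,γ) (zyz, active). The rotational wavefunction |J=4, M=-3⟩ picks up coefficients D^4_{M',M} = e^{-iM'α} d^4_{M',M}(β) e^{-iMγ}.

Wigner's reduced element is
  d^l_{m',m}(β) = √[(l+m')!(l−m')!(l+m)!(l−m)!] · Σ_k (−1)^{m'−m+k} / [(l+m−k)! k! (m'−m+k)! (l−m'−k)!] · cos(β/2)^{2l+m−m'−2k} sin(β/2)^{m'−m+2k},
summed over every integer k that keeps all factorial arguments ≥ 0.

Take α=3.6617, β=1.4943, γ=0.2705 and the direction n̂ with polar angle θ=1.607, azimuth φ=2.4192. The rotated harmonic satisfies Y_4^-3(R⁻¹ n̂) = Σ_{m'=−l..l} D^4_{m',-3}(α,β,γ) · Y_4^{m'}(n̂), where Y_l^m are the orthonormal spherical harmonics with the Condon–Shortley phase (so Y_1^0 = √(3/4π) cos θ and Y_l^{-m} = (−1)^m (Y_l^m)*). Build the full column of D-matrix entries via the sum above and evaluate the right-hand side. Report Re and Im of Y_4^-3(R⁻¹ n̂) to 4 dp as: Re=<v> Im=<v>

Re=0.1971 Im=-0.2765

Need the full column D^4_{m',-3} for m'=−4..4 at α=3.6617, β=1.4943, γ=0.2705.
cos(β/2)=0.733629, sin(β/2)=0.679551
d^4_{-4,-3}: single k=1 term ⇒ +0.219837;  D = -0.213021+0.054317i
d^4_{-3,-3}: k∈[0..1] ⇒ +0.083909 -0.503964 = -0.420054;  D = -0.301629+0.292345i
d^4_{-2,-3}: k∈[0..1] ⇒ -0.290817 +0.748569 = +0.457752;  D = -0.126906+0.439809i
d^4_{-1,-3}: k∈[0..1] ⇒ +0.571441 -0.817168 = -0.245727;  D = +0.058216+0.238731i
d^4_{0,-3}: k∈[0..1] ⇒ -0.789061 +0.677021 = -0.112041;  D = -0.077130-0.081265i
d^4_{1,-3}: k∈[0..1] ⇒ +0.817168 -0.420682 = +0.396486;  D = -0.379772-0.113905i
d^4_{2,-3}: k∈[0..1] ⇒ -0.642278 +0.183693 = -0.458585;  D = -0.446643+0.103973i
d^4_{3,-3}: k∈[0..1] ⇒ +0.371007 -0.045475 = +0.325531;  D = -0.238449+0.221614i
d^4_{4,-3}: single k=0 term ⇒ -0.138859;  D = -0.041283+0.132580i
Y_4^{m'}(θ=1.607,φ=2.4192) and Σ D·Y over m':
  (-0.2130+0.0543i)·(-0.4274+0.1101i)  (-0.3016+0.2923i)·(-0.0254+0.0374i)  (-0.1269+0.4398i)·(-0.0416-0.3284i)  (+0.0582+0.2387i)·(-0.0384-0.0338i)  (-0.0771-0.0813i)·(+0.3132+0.0000i)  (-0.3798-0.1139i)·(+0.0384-0.0338i)  (-0.4466+0.1040i)·(-0.0416+0.3284i)  (-0.2384+0.2216i)·(+0.0254+0.0374i)  (-0.0413+0.1326i)·(-0.4274-0.1101i)
Y_4^-3(R⁻¹ n̂) = +0.197086-0.276523i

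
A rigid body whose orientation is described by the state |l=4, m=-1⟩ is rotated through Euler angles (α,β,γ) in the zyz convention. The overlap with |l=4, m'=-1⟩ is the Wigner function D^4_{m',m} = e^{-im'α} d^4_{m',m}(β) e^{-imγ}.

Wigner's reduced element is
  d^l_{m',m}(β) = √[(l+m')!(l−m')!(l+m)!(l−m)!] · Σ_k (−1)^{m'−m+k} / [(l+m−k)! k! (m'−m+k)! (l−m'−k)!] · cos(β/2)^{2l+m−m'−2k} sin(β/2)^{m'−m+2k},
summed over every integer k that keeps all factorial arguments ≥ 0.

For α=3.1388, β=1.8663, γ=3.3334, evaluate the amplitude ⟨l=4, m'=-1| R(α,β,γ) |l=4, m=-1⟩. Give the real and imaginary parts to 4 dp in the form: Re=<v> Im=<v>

Re=0.1979 Im=0.0379

First d^4_{-1,-1}(β=1.8663), then the phase factors e^{-i(-1)α} and e^{-i(-1)γ}:
c=cos(1.8663/2)=0.595306, s=sin(1.8663/2)=0.803499; N=√[6·120·6·120]=720.000000
k: max(0,(-1)−(-1))=0 … min(4+(-1),4−(-1))=3
  k=0: (−1)^0·720.0000/(720)·0.5953^8·0.8035^0 = +0.015773
  k=1: (−1)^1·720.0000/(48)·0.5953^6·0.8035^2 = -0.431026
  k=2: (−1)^2·720.0000/(24)·0.5953^4·0.8035^4 = +1.570449
  k=3: (−1)^3·720.0000/(72)·0.5953^2·0.8035^6 = -0.953659
d^4_{-1,-1}(1.8663) = +0.015773 -0.431026 +1.570449 -0.953659 = +0.201537
Attach z-rotation phases: D = e^{-i(-1)(3.1388)}·(+0.201537)·e^{-i(-1)(3.3334)} = +0.197948+0.037867i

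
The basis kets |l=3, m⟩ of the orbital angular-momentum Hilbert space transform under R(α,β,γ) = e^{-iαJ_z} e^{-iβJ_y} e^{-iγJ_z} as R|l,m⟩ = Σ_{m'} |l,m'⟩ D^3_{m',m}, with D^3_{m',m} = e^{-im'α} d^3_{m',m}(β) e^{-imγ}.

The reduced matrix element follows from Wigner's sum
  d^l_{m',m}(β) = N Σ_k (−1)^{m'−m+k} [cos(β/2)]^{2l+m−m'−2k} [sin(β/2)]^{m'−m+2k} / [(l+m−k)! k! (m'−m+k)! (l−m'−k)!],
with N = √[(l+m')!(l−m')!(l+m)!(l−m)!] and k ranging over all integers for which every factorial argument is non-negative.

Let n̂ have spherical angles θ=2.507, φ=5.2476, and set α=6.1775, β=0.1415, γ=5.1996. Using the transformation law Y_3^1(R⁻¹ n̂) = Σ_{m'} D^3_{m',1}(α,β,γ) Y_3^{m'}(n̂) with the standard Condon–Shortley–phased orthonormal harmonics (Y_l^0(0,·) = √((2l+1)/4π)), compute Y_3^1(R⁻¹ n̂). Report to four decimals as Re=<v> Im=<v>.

Re=-0.3691 Im=-0.1089

Need the full column D^3_{m',1} for m'=−3..3 at α=6.1775, β=0.1415, γ=5.1996.
cos(β/2)=0.997498, sin(β/2)=0.070691
d^3_{-3,1}: single k=4 term ⇒ +0.000096;  D = +0.000069+0.000067i
d^3_{-2,1}: k∈[3..4] ⇒ +0.002217 -0.000006 = +0.002212;  D = +0.001423+0.001694i
d^3_{-1,1}: k∈[2..4] ⇒ +0.029684 -0.000199 +0.000000 = +0.029486;  D = +0.016476+0.024453i
d^3_{0,1}: k∈[1..3] ⇒ +0.241833 -0.003644 +0.000006 = +0.238195;  D = +0.111514+0.210479i
d^3_{1,1}: k∈[0..2] ⇒ +0.985083 -0.039579 +0.000149 = +0.945653;  D = +0.352102+0.877658i
d^3_{2,1}: k∈[0..1] ⇒ -0.220762 +0.002217 = -0.218545;  D = -0.059522-0.210283i
d^3_{3,1}: single k=0 term ⇒ +0.019161;  D = +0.003245+0.018884i
Y_3^{m'}(θ=2.507,φ=5.2476) and Σ D·Y over m':
  (+0.0001+0.0001i)·(-0.0869+0.0030i)  (+0.0014+0.0017i)·(+0.1388-0.2538i)  (+0.0165+0.0245i)·(+0.2191+0.3696i)  (+0.1115+0.2105i)·(-0.0729+0.0000i)  (+0.3521+0.8777i)·(-0.2191+0.3696i)  (-0.0595-0.2103i)·(+0.1388+0.2538i)  (+0.0032+0.0189i)·(+0.0869+0.0030i)
Y_3^1(R⁻¹ n̂) = -0.369147-0.108872i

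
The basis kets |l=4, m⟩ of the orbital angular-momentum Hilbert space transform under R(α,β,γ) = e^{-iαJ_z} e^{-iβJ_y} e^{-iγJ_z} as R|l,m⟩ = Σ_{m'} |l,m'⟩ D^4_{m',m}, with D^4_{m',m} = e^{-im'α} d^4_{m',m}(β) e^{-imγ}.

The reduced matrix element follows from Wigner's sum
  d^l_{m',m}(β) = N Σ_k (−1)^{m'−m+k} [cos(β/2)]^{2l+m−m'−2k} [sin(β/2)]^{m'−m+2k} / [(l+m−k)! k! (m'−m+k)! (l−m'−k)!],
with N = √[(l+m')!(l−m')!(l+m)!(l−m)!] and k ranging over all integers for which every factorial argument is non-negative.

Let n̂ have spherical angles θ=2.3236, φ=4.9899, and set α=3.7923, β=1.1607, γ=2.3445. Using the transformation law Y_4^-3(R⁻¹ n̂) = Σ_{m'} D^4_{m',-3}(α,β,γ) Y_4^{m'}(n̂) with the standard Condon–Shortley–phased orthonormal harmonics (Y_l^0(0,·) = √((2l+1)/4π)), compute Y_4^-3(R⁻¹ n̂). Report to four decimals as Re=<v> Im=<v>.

Need the full column D^4_{m',-3} for m'=−4..4 at α=3.7923, β=1.1607, γ=2.3445.
cos(β/2)=0.836271, sin(β/2)=0.548317
d^4_{-4,-3}: single k=1 term ⇒ +0.443614;  D = -0.433724-0.093149i
d^4_{-3,-3}: k∈[0..1] ⇒ +0.239208 -0.719851 = -0.480643;  D = -0.435035+0.204358i
d^4_{-2,-3}: k∈[0..1] ⇒ -0.586846 +0.756858 = +0.170012;  D = -0.078649+0.150726i
d^4_{-1,-3}: k∈[0..1] ⇒ +0.816234 -0.584834 = +0.231400;  D = -0.039097-0.228073i
d^4_{0,-3}: k∈[0..1] ⇒ -0.797798 +0.342975 = -0.454823;  D = -0.332692-0.310130i
d^4_{1,-3}: k∈[0..1] ⇒ +0.584834 -0.150853 = +0.433981;  D = -0.431830-0.043156i
d^4_{2,-3}: k∈[0..1] ⇒ -0.325374 +0.046626 = -0.278748;  D = -0.237479+0.145959i
d^4_{3,-3}: k∈[0..1] ⇒ +0.133039 -0.008171 = +0.124869;  D = -0.045037+0.116464i
d^4_{4,-3}: single k=0 term ⇒ -0.035246;  D = +0.009799+0.033857i
Y_4^{m'}(θ=2.3236,φ=4.9899) and Σ D·Y over m':
  (-0.4337-0.0931i)·(+0.0558-0.1124i)  (-0.4350+0.2044i)·(+0.2460+0.2238i)  (-0.0786+0.1507i)·(-0.3440+0.2133i)  (-0.0391-0.2281i)·(-0.0176-0.0617i)  (-0.3327-0.3101i)·(-0.3571+0.0000i)  (-0.4318-0.0432i)·(+0.0176-0.0617i)  (-0.2375+0.1460i)·(-0.3440-0.2133i)  (-0.0450+0.1165i)·(-0.2460+0.2238i)  (+0.0098+0.0339i)·(+0.0558+0.1124i)
Y_4^-3(R⁻¹ n̂) = -0.002804+0.035613i

Re=-0.0028 Im=0.0356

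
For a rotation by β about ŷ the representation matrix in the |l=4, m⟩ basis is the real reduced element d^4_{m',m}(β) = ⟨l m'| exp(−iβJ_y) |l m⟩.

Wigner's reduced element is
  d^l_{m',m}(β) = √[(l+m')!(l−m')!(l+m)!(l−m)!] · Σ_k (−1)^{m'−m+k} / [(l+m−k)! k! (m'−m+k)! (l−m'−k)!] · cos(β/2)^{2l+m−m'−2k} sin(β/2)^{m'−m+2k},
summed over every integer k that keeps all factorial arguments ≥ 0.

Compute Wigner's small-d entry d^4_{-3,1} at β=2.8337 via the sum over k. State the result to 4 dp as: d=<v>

d^4_{-3,1}(β=2.8337) via Wigner's sum:
c=cos(2.8337/2)=0.153339, s=sin(2.8337/2)=0.988174; N=√[1·5040·120·6]=1904.940944
Admissible k: 4..5 (factorial args all ≥0)
  k=4: (−1)^0·1904.9409/(144)·0.1533^4·0.9882^4 = +0.006974
  k=5: (−1)^1·1904.9409/(240)·0.1533^2·0.9882^6 = -0.173770
d^4_{-3,1}(2.8337) = +0.006974 -0.173770 = -0.166796

d=-0.1668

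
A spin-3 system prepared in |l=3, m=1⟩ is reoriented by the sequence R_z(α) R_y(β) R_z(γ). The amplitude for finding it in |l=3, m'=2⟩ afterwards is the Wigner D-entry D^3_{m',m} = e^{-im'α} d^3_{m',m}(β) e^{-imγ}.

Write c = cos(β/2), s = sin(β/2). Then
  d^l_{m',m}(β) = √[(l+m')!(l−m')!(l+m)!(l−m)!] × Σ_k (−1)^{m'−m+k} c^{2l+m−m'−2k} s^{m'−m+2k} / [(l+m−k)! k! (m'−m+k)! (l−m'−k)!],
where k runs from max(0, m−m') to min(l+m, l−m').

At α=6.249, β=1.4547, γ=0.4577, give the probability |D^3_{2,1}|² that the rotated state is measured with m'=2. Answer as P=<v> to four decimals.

D^3_{2,1}(6.249,1.4547,0.4577) = e^{-i·2·6.249}·d^3_{2,1}(1.4547)·e^{-i·1·0.4577}. Compute d first:
With c≡cos(β/2)=0.746939 and s≡sin(β/2)=0.664893, N=[120·1·24·2]^{1/2}=75.894664
k: max(0,(1)−(2))=0 … min(3+(1),3−(2))=1
  k=0: (−1)^1·75.8947/(24)·0.7469^5·0.6649^1 = -0.488852
  k=1: (−1)^2·75.8947/(12)·0.7469^3·0.6649^3 = +0.774711
d^3_{2,1}(1.4547) = -0.488852 +0.774711 = +0.285860
|D^3_{2,1}|² = |d^3_{2,1}(β)|² = (+0.285860)² = 0.081716 (the z-rotation phases have unit modulus)

P=0.0817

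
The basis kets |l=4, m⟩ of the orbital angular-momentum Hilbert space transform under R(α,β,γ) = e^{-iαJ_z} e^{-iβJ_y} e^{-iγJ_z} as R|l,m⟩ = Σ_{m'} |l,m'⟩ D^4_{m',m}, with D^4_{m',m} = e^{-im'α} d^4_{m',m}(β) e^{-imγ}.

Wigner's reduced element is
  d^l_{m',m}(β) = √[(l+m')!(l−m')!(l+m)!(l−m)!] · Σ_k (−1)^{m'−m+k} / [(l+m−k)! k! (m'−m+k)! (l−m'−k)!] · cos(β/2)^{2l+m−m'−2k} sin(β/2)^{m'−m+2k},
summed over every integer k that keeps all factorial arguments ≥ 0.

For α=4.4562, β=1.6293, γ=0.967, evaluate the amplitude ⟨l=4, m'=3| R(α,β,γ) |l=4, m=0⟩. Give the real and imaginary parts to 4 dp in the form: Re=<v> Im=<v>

Re=0.0598 Im=-0.0619

Split into d^4_{3,0}(β=1.6293) × two z-phases.
With c≡cos(β/2)=0.686123 and s≡sin(β/2)=0.727486, N=[5040·1·24·24]^{1/2}=1703.830978
k: max(0,(0)−(3))=0 … min(4+(0),4−(3))=1
  k=0: (−1)^3·1703.8310/(144)·0.6861^5·0.7275^3 = -0.692703
  k=1: (−1)^4·1703.8310/(144)·0.6861^3·0.7275^5 = +0.778739
d^4_{3,0}(1.6293) = -0.692703 +0.778739 = +0.086036
Phases: e^{-i·(3)·4.4562}=+0.695106-0.718908i, e^{-i·(0)·0.967}=+1.000000+0.000000i ⇒ D=+0.059804-0.061852i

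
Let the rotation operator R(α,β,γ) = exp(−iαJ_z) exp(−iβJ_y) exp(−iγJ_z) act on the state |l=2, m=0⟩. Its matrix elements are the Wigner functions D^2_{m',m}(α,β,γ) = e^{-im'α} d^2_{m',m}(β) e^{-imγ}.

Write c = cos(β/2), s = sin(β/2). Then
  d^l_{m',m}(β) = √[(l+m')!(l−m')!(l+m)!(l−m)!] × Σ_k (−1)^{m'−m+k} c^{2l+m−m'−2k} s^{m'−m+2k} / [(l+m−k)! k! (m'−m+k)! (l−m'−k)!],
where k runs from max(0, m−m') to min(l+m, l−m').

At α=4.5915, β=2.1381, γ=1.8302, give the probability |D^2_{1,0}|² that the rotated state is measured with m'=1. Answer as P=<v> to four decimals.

P=0.3081

First d^2_{1,0}(β=2.1381), then the phase factors e^{-i(1)α} and e^{-i(0)γ}:
Half-angle: c=0.480957, s=0.876744. N=√(6·1·2·2)=4.898979
Admissible k: 0..1 (factorial args all ≥0)
  k=0: (−1)^1·4.8990/(2)·0.4810^3·0.8767^1 = -0.238929
  k=1: (−1)^2·4.8990/(2)·0.4810^1·0.8767^3 = +0.793964
d^2_{1,0}(2.1381) = -0.238929 +0.793964 = +0.555035
|D^2_{1,0}|² = |d^2_{1,0}(β)|² = (+0.555035)² = 0.308064 (the z-rotation phases have unit modulus)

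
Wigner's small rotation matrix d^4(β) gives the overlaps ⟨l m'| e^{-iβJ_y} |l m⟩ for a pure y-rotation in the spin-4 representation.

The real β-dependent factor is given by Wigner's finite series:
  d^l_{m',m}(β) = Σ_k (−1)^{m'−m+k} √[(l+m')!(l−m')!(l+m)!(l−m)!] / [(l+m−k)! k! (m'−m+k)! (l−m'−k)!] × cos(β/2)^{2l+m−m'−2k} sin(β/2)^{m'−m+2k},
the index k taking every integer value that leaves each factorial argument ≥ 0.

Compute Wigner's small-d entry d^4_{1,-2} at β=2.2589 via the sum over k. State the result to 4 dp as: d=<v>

d^4_{1,-2}(β=2.2589) via Wigner's sum:
Half-angle: c=0.427157, s=0.904177. N=√(120·6·2·720)=1018.233765
k∈{0,1,2} keeps every argument non-negative
  k=0: (−1)^3·1018.2338/(72)·0.4272^5·0.9042^3 = -0.148667
  k=1: (−1)^4·1018.2338/(48)·0.4272^3·0.9042^5 = +0.999166
  k=2: (−1)^5·1018.2338/(240)·0.4272^1·0.9042^7 = -0.895364
d^4_{1,-2}(2.2589) = -0.148667 +0.999166 -0.895364 = -0.044865

d=-0.0449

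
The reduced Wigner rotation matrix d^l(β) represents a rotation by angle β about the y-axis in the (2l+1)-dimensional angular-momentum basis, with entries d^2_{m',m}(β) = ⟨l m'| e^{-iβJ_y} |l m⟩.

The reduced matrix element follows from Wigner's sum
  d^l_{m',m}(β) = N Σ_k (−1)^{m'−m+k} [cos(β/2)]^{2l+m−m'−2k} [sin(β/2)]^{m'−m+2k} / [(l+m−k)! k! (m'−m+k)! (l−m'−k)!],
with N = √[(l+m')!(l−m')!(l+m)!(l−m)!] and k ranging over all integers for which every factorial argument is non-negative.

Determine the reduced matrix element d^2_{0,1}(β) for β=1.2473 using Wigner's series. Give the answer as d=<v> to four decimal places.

d^2_{0,1}(β=1.2473) via Wigner's sum:
Half-angle: c=0.811752, s=0.584002. N=√(2·2·6·1)=4.898979
Admissible k: 1..2 (factorial args all ≥0)
  k=1: (−1)^0·4.8990/(2)·0.8118^3·0.5840^1 = +0.765174
  k=2: (−1)^1·4.8990/(2)·0.8118^1·0.5840^3 = -0.396043
d^2_{0,1}(1.2473) = +0.765174 -0.396043 = +0.369132

d=0.3691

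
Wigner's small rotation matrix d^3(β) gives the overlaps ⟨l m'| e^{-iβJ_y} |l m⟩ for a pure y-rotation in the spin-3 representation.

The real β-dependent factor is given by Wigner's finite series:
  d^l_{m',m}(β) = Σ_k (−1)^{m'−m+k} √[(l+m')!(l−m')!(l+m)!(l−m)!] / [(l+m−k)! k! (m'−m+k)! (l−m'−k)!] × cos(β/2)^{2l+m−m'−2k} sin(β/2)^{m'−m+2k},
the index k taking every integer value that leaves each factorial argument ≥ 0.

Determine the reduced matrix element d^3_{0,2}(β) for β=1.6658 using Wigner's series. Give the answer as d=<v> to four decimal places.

d^3_{0,2}(β=1.6658) via Wigner's sum:
Half-angle: c=0.672733, s=0.739885. N=√(6·6·120·1)=65.726707
Admissible k: 2..3 (factorial args all ≥0)
  k=2: (−1)^0·65.7267/(12)·0.6727^4·0.7399^2 = +0.614130
  k=3: (−1)^1·65.7267/(12)·0.6727^2·0.7399^4 = -0.742855
d^3_{0,2}(1.6658) = +0.614130 -0.742855 = -0.128725

d=-0.1287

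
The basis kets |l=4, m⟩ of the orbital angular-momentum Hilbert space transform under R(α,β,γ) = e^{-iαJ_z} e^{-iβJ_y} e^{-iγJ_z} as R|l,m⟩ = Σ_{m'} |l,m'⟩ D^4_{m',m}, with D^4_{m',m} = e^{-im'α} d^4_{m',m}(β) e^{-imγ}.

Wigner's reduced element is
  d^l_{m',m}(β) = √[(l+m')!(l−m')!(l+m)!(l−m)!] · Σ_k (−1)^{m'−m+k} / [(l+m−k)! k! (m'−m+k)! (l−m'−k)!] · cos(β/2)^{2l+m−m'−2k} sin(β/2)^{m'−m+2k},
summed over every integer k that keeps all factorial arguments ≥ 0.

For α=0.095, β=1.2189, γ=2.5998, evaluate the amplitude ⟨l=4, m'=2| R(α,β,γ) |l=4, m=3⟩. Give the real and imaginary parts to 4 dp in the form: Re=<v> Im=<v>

Re=0.0333 Im=0.2444

Split into d^4_{2,3}(β=1.2189) × two z-phases.
Half-angle: c=0.819963, s=0.572417. N=√(720·2·5040·1)=2693.993318
The bounds max(0,m−m')=1 and min(l+m,l−m')=2 give 2 terms
  k=1: (−1)^0·2693.9933/(720)·0.8200^7·0.5724^1 = +0.533748
  k=2: (−1)^1·2693.9933/(240)·0.8200^5·0.5724^3 = -0.780357
d^4_{2,3}(1.2189) = +0.533748 -0.780357 = -0.246609
Phases: e^{-i·(2)·0.095}=+0.982004-0.188859i, e^{-i·(3)·2.5998}=+0.054555-0.998511i ⇒ D=+0.033293+0.244351i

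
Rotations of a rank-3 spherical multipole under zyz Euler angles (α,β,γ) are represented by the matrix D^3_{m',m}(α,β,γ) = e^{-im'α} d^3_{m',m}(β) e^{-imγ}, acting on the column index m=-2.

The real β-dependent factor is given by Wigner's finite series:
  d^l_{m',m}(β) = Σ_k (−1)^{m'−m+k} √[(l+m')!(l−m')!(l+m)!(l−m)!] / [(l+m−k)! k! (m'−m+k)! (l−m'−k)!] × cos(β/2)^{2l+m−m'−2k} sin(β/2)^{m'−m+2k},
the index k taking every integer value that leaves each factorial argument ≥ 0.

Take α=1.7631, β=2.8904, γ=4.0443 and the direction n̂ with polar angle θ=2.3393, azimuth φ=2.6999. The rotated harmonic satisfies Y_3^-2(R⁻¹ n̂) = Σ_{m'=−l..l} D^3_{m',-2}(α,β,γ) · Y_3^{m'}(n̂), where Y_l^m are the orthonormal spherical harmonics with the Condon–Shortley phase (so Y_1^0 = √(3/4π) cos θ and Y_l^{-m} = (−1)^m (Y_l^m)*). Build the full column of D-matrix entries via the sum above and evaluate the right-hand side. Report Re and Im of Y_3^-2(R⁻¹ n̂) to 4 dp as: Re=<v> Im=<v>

Re=-0.1636 Im=-0.2667

Need the full column D^3_{m',-2} for m'=−3..3 at α=1.7631, β=2.8904, γ=4.0443.
cos(β/2)=0.125266, sin(β/2)=0.992123
d^3_{-3,-2}: single k=1 term ⇒ +0.000075;  D = +0.000052+0.000054i
d^3_{-2,-2}: k∈[0..1] ⇒ +0.000004 -0.001212 = -0.001208;  D = -0.000701+0.000984i
d^3_{-1,-2}: k∈[0..1] ⇒ -0.000097 +0.012140 = +0.012044;  D = -0.010963-0.004987i
d^3_{0,-2}: k∈[0..1] ⇒ +0.001327 -0.083271 = -0.081943;  D = +0.019049-0.079698i
d^3_{1,-2}: k∈[0..1] ⇒ -0.012140 +0.380770 = +0.368629;  D = +0.368299+0.015594i
d^3_{2,-2}: k∈[0..1] ⇒ +0.076015 -0.953660 = -0.877644;  D = +0.131144+0.867791i
d^3_{3,-2}: single k=0 term ⇒ -0.294943;  D = +0.277833-0.098997i
Y_3^{m'}(θ=2.3393,φ=2.6999) and Σ D·Y over m':
  (+0.0001+0.0001i)·(-0.0377-0.1504i)  (-0.0007+0.0010i)·(-0.2330-0.2838i)  (-0.0110-0.0050i)·(-0.2973-0.1406i)  (+0.0190-0.0797i)·(+0.1516+0.0000i)  (+0.3683+0.0156i)·(+0.2973-0.1406i)  (+0.1311+0.8678i)·(-0.2330+0.2838i)  (+0.2778-0.0990i)·(+0.0377-0.1504i)
Y_3^-2(R⁻¹ n̂) = -0.163630-0.266724i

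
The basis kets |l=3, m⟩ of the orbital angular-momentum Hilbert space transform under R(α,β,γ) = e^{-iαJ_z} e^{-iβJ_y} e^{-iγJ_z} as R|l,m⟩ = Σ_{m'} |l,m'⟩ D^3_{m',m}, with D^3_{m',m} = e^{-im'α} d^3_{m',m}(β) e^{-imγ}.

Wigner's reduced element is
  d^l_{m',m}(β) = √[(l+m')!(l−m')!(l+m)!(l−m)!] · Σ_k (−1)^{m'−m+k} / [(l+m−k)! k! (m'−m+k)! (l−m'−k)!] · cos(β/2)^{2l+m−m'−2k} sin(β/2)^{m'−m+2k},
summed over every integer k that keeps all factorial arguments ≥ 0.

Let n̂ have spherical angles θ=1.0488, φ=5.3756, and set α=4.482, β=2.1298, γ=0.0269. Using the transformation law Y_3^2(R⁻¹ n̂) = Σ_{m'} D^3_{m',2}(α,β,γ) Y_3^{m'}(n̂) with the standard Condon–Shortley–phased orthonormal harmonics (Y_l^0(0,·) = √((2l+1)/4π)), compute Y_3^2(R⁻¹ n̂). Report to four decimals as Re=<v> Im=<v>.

Need the full column D^3_{m',2} for m'=−3..3 at α=4.482, β=2.1298, γ=0.0269.
cos(β/2)=0.484592, sin(β/2)=0.874740
d^3_{-3,2}: single k=5 term ⇒ +0.607922;  D = +0.412139+0.446890i
d^3_{-2,2}: k∈[4..5] ⇒ +0.687446 -0.447997 = +0.239449;  D = -0.208441+0.117849i
d^3_{-1,2}: k∈[3..4] ⇒ +0.481721 -0.784824 = -0.303103;  D = +0.084984+0.290945i
d^3_{0,2}: k∈[2..3] ⇒ +0.231112 -0.753060 = -0.521948;  D = -0.521192+0.028067i
d^3_{1,2}: k∈[1..2] ⇒ +0.073920 -0.481721 = -0.407801;  D = +0.071640-0.401460i
d^3_{2,2}: k∈[0..1] ⇒ +0.012950 -0.210976 = -0.198026;  D = +0.181852+0.078386i
d^3_{3,2}: single k=0 term ⇒ -0.057258;  D = -0.034073+0.046016i
Y_3^{m'}(θ=1.0488,φ=5.3756) and Σ D·Y over m':
  (+0.4121+0.4469i)·(-0.2483+0.1105i)  (-0.2084+0.1178i)·(-0.0926+0.3715i)  (+0.0850+0.2909i)·(+0.0419+0.0537i)  (-0.5212+0.0281i)·(-0.3269+0.0000i)  (+0.0716-0.4015i)·(-0.0419+0.0537i)  (+0.1819+0.0784i)·(-0.0926-0.3715i)  (-0.0341+0.0460i)·(+0.2483+0.1105i)
Y_3^2(R⁻¹ n̂) = -0.000575-0.192658i

Re=-0.0006 Im=-0.1927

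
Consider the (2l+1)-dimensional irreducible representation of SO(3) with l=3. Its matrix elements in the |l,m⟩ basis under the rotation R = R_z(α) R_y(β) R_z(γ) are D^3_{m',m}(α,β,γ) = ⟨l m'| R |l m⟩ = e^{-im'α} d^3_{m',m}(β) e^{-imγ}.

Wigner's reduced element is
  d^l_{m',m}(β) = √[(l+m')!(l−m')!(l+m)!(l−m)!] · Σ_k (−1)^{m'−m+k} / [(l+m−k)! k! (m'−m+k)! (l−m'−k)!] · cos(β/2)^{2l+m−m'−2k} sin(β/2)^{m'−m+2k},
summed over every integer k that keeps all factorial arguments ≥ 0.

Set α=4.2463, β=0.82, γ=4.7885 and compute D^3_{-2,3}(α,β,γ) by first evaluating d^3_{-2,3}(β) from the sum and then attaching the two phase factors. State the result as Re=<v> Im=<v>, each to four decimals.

Re=0.0207 Im=0.0090

Split into d^3_{-2,3}(β=0.82) × two z-phases.
Half-angle: c=0.917121, s=0.398609. N=√(1·120·720·1)=293.938769
k∈{5} keeps every argument non-negative
  k=5: (−1)^0·293.9388/(120)·0.9171^1·0.3986^5 = +0.022607
d^3_{-2,3}(0.82) = +0.022607
Attach z-rotation phases: D = e^{-i(-2)(4.2463)}·(+0.022607)·e^{-i(3)(4.7885)} = +0.020731+0.009017i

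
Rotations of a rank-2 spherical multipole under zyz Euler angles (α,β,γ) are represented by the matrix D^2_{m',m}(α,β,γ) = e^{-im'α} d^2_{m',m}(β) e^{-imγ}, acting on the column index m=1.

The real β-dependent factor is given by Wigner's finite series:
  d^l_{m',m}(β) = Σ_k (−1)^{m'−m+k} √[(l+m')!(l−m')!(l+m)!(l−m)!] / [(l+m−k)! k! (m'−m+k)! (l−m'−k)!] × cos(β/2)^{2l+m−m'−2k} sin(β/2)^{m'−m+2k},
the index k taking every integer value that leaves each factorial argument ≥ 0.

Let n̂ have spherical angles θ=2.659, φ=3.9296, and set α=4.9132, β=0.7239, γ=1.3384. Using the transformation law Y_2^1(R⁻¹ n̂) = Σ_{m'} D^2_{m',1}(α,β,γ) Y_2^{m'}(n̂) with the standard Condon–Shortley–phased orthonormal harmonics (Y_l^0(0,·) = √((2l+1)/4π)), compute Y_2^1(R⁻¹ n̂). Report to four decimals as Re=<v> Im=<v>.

Need the full column D^2_{m',1} for m'=−2..2 at α=4.9132, β=0.7239, γ=1.3384.
cos(β/2)=0.935208, sin(β/2)=0.354099
d^2_{-2,1}: single k=3 term ⇒ +0.083044;  D = -0.049194+0.066905i
d^2_{-1,1}: k∈[2..3] ⇒ +0.328993 -0.015722 = +0.313271;  D = -0.284332-0.131506i
d^2_{0,1}: k∈[1..2] ⇒ +0.709455 -0.101708 = +0.607746;  D = +0.139970-0.591408i
d^2_{1,1}: k∈[0..1] ⇒ +0.764950 -0.328993 = +0.435957;  D = +0.435740+0.013768i
d^2_{2,1}: single k=0 term ⇒ -0.579267;  D = -0.097560-0.570993i
Y_2^{m'}(θ=2.659,φ=3.9296) and Σ D·Y over m':
  (-0.0492+0.0669i)·(-0.0004-0.0832i)  (-0.2843-0.1315i)·(+0.2240-0.2251i)  (+0.1400-0.5914i)·(+0.4270+0.0000i)  (+0.4357+0.0138i)·(-0.2240-0.2251i)  (-0.0976-0.5710i)·(-0.0004+0.0832i)
Y_2^1(R⁻¹ n̂) = -0.074887-0.322967i

Re=-0.0749 Im=-0.3230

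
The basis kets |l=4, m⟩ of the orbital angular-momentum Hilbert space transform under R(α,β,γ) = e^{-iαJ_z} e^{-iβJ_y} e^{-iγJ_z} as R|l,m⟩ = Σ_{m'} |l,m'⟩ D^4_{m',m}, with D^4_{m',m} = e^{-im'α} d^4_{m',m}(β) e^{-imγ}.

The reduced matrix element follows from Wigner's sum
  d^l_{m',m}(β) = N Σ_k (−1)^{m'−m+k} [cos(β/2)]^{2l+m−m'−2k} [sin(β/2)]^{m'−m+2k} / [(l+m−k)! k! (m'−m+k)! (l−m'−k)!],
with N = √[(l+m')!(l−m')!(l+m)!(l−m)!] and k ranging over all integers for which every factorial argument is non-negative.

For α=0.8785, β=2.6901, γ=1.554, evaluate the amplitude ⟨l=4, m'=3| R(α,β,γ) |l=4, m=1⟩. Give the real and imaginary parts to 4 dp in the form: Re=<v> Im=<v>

Split into d^4_{3,1}(β=2.6901) × two z-phases.
c=cos(2.6901/2)=0.223834, s=sin(2.6901/2)=0.974627; N=√[5040·1·120·6]=1904.940944
The bounds max(0,m−m')=0 and min(l+m,l−m')=1 give 2 terms
  k=0: (−1)^2·1904.9409/(240)·0.2238^6·0.9746^2 = +0.000948
  k=1: (−1)^3·1904.9409/(144)·0.2238^4·0.9746^4 = -0.029962
d^4_{3,1}(2.6901) = +0.000948 -0.029962 = -0.029014
Attach z-rotation phases: D = e^{-i(3)(0.8785)}·(-0.029014)·e^{-i(1)(1.554)} = +0.014489-0.025137i

Re=0.0145 Im=-0.0251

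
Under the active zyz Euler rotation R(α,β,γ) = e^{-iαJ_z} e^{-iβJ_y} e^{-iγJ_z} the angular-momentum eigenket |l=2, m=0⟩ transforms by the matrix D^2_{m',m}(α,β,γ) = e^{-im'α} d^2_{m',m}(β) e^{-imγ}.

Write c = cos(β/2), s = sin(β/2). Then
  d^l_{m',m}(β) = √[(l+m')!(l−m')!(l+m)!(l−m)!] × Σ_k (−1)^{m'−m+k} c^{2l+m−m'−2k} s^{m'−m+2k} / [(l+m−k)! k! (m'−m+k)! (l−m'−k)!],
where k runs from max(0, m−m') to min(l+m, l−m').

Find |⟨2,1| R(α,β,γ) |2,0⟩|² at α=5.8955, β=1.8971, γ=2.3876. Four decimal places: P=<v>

P=0.1383

First d^2_{1,0}(β=1.8971), then the phase factors e^{-i(1)α} and e^{-i(0)γ}:
Half-angle: c=0.582862, s=0.812571. N=√(6·1·2·2)=4.898979
The bounds max(0,m−m')=0 and min(l+m,l−m')=1 give 2 terms
  k=0: (−1)^1·4.8990/(2)·0.5829^3·0.8126^1 = -0.394125
  k=1: (−1)^2·4.8990/(2)·0.5829^1·0.8126^3 = +0.765994
d^2_{1,0}(1.8971) = -0.394125 +0.765994 = +0.371869
|D^2_{1,0}|² = |d^2_{1,0}(β)|² = (+0.371869)² = 0.138287 (the z-rotation phases have unit modulus)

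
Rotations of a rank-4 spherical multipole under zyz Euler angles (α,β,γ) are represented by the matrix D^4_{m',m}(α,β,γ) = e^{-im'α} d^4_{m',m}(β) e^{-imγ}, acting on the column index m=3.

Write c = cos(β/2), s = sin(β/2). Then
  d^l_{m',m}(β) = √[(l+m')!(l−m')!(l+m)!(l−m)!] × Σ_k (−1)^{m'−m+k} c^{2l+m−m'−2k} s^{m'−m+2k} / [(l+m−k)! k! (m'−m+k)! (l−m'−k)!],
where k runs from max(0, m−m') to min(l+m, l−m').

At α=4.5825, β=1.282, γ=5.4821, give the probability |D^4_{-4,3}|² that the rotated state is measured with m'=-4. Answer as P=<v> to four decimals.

Split into d^4_{-4,3}(β=1.282) × two z-phases.
c=cos(1.282/2)=0.801498, s=sin(1.282/2)=0.597997; N=√[1·40320·5040·1]=14255.272709
k: max(0,(3)−(-4))=7 … min(4+(3),4−(-4))=7
  k=7: (−1)^0·14255.2727/(5040)·0.8015^1·0.5980^7 = +0.061993
d^4_{-4,3}(1.282) = +0.061993
|D^4_{-4,3}|² = |d^4_{-4,3}(β)|² = (+0.061993)² = 0.003843 (the z-rotation phases have unit modulus)

P=0.0038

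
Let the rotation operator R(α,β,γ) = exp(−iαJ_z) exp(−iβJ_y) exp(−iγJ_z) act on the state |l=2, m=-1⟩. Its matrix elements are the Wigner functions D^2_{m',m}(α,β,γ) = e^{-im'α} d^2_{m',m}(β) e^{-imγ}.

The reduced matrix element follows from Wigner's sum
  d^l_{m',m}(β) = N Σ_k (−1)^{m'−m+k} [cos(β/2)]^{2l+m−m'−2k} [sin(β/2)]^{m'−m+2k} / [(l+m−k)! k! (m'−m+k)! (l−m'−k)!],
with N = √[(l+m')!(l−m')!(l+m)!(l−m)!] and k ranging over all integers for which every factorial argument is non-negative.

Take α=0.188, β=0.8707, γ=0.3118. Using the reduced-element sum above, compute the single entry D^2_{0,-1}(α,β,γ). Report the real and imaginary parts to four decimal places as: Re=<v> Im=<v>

Split into d^2_{0,-1}(β=0.8707) × two z-phases.
Half-angle: c=0.906722, s=0.421728. N=√(2·2·1·6)=4.898979
Admissible k: 0..1 (factorial args all ≥0)
  k=0: (−1)^1·4.8990/(2)·0.9067^3·0.4217^1 = -0.770071
  k=1: (−1)^2·4.8990/(2)·0.9067^1·0.4217^3 = +0.166589
d^2_{0,-1}(0.8707) = -0.770071 +0.166589 = -0.603482
Phases: e^{-i·(0)·0.188}=+1.000000+0.000000i, e^{-i·(-1)·0.3118}=+0.951783+0.306772i ⇒ D=-0.574384-0.185132i

Re=-0.5744 Im=-0.1851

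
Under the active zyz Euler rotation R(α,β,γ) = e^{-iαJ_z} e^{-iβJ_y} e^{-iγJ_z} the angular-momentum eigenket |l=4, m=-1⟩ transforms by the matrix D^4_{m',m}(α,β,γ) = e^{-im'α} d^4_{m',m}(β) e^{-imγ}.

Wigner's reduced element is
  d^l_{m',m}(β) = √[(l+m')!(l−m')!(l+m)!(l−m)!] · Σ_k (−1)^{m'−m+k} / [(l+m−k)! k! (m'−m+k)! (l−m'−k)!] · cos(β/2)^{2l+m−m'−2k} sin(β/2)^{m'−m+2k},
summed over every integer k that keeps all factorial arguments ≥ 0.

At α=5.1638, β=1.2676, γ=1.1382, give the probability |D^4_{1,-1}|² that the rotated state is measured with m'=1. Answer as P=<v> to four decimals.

P=0.0363

D^4_{1,-1}(5.1638,1.2676,1.1382) = e^{-i·1·5.1638}·d^4_{1,-1}(1.2676)·e^{-i·-1·1.1382}. Compute d first:
c=cos(1.2676/2)=0.805783, s=sin(1.2676/2)=0.592211; N=√[120·6·6·120]=720.000000
k∈{0,1,2,3} keeps every argument non-negative
  k=0: (−1)^2·720.0000/(72)·0.8058^6·0.5922^2 = +0.959978
  k=1: (−1)^3·720.0000/(24)·0.8058^4·0.5922^4 = -1.555605
  k=2: (−1)^4·720.0000/(48)·0.8058^2·0.5922^6 = +0.420132
  k=3: (−1)^5·720.0000/(720)·0.8058^0·0.5922^8 = -0.015129
d^4_{1,-1}(1.2676) = +0.959978 -1.555605 +0.420132 -0.015129 = -0.190624
|D^4_{1,-1}|² = |d^4_{1,-1}(β)|² = (-0.190624)² = 0.036337 (the z-rotation phases have unit modulus)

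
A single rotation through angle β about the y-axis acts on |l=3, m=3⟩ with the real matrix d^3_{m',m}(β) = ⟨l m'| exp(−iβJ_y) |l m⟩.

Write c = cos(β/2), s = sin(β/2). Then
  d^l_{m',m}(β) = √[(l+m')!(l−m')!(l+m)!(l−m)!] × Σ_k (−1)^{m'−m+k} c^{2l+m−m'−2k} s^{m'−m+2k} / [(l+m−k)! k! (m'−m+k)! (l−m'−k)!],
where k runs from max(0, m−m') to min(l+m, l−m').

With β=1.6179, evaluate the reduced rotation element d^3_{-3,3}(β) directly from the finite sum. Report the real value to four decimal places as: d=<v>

d^3_{-3,3}(β=1.6179) via Wigner's sum:
Half-angle: c=0.690259, s=0.723563. N=√(1·720·720·1)=720.000000
Admissible k: 6..6 (factorial args all ≥0)
  k=6: (−1)^0·720.0000/(720)·0.6903^0·0.7236^6 = +0.143502
d^3_{-3,3}(1.6179) = +0.143502

d=0.1435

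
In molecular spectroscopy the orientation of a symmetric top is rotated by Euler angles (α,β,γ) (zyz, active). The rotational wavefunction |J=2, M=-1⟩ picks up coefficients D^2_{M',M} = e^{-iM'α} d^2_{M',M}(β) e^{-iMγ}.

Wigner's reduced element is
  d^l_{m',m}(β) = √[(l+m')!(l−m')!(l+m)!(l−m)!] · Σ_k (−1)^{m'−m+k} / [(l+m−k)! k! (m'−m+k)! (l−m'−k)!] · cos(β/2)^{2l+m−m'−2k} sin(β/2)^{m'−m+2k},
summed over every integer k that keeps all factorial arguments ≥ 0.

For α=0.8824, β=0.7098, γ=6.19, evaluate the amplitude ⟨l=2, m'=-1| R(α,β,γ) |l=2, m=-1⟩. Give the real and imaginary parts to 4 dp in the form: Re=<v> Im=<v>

Re=0.3202 Im=0.3226

Split into d^2_{-1,-1}(β=0.7098) × two z-phases.
With c≡cos(β/2)=0.937681 and s≡sin(β/2)=0.347497, N=[1·6·1·6]^{1/2}=6.000000
k: max(0,(-1)−(-1))=0 … min(2+(-1),2−(-1))=1
  k=0: (−1)^0·6.0000/(6)·0.9377^4·0.3475^0 = +0.773074
  k=1: (−1)^1·6.0000/(2)·0.9377^2·0.3475^2 = -0.318517
d^2_{-1,-1}(0.7098) = +0.773074 -0.318517 = +0.454557
Phases: e^{-i·(-1)·0.8824}=+0.635300+0.772266i, e^{-i·(-1)·6.19}=+0.995661-0.093051i ⇒ D=+0.320191+0.322644i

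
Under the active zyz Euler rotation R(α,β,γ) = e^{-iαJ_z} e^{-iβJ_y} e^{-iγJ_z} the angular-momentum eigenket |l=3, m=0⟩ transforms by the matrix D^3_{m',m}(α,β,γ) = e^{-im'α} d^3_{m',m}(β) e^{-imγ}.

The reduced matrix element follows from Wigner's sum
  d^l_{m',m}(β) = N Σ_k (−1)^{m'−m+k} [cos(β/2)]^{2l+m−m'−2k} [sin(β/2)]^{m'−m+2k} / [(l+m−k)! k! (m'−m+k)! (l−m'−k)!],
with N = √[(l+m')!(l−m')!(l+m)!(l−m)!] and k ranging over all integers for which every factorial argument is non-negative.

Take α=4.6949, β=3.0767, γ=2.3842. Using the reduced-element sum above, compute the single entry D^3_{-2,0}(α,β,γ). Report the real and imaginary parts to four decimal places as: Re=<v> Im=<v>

First d^3_{-2,0}(β=3.0767), then the phase factors e^{-i(-2)α} and e^{-i(0)γ}:
Half-angle: c=0.032441, s=0.999474. N=√(1·120·6·6)=65.726707
k: max(0,(0)−(-2))=2 … min(3+(0),3−(-2))=3
  k=2: (−1)^0·65.7267/(12)·0.0324^4·0.9995^2 = +0.000006
  k=3: (−1)^1·65.7267/(12)·0.0324^2·0.9995^4 = -0.005752
d^3_{-2,0}(3.0767) = +0.000006 -0.005752 = -0.005746
Phases: e^{-i·(-2)·4.6949}=-0.999388+0.034971i, e^{-i·(0)·2.3842}=+1.000000+0.000000i ⇒ D=+0.005743-0.000201i

Re=0.0057 Im=-0.0002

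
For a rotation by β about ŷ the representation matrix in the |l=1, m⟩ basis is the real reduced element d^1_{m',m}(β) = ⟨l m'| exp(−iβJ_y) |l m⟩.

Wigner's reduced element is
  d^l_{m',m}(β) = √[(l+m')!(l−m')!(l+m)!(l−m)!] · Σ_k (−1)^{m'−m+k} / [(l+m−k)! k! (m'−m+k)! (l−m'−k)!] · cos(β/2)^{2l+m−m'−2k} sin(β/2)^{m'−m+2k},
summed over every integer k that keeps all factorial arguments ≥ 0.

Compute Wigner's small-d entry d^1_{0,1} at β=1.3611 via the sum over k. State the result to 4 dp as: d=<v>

d^1_{0,1}(β=1.3611) via Wigner's sum:
Half-angle: c=0.777227, s=0.629221. N=√(1·1·2·1)=1.414214
The bounds max(0,m−m')=1 and min(l+m,l−m')=1 give 1 term
  k=1: (−1)^0·1.4142/(1)·0.7772^1·0.6292^1 = +0.691617
d^1_{0,1}(1.3611) = +0.691617

d=0.6916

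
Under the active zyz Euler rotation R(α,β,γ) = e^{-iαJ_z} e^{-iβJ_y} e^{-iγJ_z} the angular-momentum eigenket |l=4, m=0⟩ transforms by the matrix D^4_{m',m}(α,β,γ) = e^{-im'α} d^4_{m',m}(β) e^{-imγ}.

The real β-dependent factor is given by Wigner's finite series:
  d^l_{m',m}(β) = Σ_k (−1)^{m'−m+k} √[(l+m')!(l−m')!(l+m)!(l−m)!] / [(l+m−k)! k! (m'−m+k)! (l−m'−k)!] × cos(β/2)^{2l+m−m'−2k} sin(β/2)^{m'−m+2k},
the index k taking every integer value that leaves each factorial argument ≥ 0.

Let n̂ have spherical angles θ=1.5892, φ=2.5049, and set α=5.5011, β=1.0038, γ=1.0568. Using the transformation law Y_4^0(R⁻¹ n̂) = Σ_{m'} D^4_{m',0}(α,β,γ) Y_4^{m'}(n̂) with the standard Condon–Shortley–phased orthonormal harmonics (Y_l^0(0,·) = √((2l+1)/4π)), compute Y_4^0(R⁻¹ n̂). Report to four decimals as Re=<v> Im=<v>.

Re=-0.0633 Im=0.0000

Need the full column D^4_{m',0} for m'=−4..4 at α=5.5011, β=1.0038, γ=1.0568.
cos(β/2)=0.876670, sin(β/2)=0.481092
d^4_{-4,0}: single k=4 term ⇒ +0.264732;  D = -0.264709-0.003508i
d^4_{-3,0}: k∈[3..4] ⇒ +0.682228 -0.205454 = +0.476774;  D = -0.333763-0.340464i
d^4_{-2,0}: k∈[2..4] ⇒ +0.996770 -0.800475 +0.090399 = +0.286694;  D = +0.001900-0.286688i
d^4_{-1,0}: k∈[1..4] ⇒ +0.856242 -1.547148 +0.465925 -0.023386 = -0.248367;  D = -0.176203+0.175039i
d^4_{0,0}: k∈[0..4] ⇒ +0.348891 -1.681100 +1.139095 -0.152462 +0.002870 = -0.342706;  D = -0.342706+0.000000i
d^4_{1,0}: k∈[0..3] ⇒ -0.856242 +1.547148 -0.465925 +0.023386 = +0.248367;  D = +0.176203+0.175039i
d^4_{2,0}: k∈[0..2] ⇒ +0.996770 -0.800475 +0.090399 = +0.286694;  D = +0.001900+0.286688i
d^4_{3,0}: k∈[0..1] ⇒ -0.682228 +0.205454 = -0.476774;  D = +0.333763-0.340464i
d^4_{4,0}: single k=0 term ⇒ +0.264732;  D = -0.264709+0.003508i
Y_4^{m'}(θ=1.5892,φ=2.5049) and Σ D·Y over m':
  (-0.2647-0.0035i)·(-0.3663+0.2478i)  (-0.3338-0.3405i)·(-0.0077+0.0217i)  (+0.0019-0.2867i)·(-0.0978-0.3190i)  (-0.1762+0.1750i)·(-0.0210-0.0155i)  (-0.3427+0.0000i)·(+0.3163+0.0000i)  (+0.1762+0.1750i)·(+0.0210-0.0155i)  (+0.0019+0.2867i)·(-0.0978+0.3190i)  (+0.3338-0.3405i)·(+0.0077+0.0217i)  (-0.2647+0.0035i)·(-0.3663-0.2478i)
Y_4^0(R⁻¹ n̂) = -0.063278+0.000000i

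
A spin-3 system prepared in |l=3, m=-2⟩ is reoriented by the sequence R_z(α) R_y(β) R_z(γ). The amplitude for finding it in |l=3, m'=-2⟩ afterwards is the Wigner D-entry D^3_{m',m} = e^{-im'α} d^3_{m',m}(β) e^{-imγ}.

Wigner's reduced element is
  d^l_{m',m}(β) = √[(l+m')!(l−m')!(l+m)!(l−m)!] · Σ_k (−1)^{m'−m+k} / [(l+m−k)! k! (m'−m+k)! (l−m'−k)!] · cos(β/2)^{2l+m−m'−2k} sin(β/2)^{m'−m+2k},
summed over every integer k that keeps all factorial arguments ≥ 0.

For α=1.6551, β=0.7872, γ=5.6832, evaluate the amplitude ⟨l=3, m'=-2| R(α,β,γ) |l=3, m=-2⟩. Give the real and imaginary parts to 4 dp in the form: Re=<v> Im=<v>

D^3_{-2,-2}(1.6551,0.7872,5.6832) = e^{-i·-2·1.6551}·d^3_{-2,-2}(0.7872)·e^{-i·-2·5.6832}. Compute d first:
With c≡cos(β/2)=0.923534 and s≡sin(β/2)=0.383516, N=[1·120·1·120]^{1/2}=120.000000
k∈{0,1} keeps every argument non-negative
  k=0: (−1)^0·120.0000/(120)·0.9235^6·0.3835^0 = +0.620467
  k=1: (−1)^1·120.0000/(24)·0.9235^4·0.3835^2 = -0.534993
d^3_{-2,-2}(0.7872) = +0.620467 -0.534993 = +0.085473
D = (-0.985819-0.167810i)·(+0.085473)·(+0.362385-0.932028i) = -0.043903+0.073336i

Re=-0.0439 Im=0.0733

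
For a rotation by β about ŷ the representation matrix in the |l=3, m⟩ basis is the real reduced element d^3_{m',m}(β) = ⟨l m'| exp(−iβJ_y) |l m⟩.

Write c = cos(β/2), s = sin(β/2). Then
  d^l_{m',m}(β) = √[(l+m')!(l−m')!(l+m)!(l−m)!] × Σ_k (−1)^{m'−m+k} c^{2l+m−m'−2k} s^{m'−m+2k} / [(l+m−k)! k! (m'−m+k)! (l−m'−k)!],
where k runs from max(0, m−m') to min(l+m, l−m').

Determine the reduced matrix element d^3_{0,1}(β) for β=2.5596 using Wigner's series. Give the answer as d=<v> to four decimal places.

d^3_{0,1}(β=2.5596) via Wigner's sum:
c=cos(2.5596/2)=0.286907, s=sin(2.5596/2)=0.957958; N=√[6·6·24·2]=41.569219
Admissible k: 1..3 (factorial args all ≥0)
  k=1: (−1)^0·41.5692/(12)·0.2869^5·0.9580^1 = +0.006451
  k=2: (−1)^1·41.5692/(4)·0.2869^3·0.9580^3 = -0.215762
  k=3: (−1)^2·41.5692/(12)·0.2869^1·0.9580^5 = +0.801798
d^3_{0,1}(2.5596) = +0.006451 -0.215762 +0.801798 = +0.592487

d=0.5925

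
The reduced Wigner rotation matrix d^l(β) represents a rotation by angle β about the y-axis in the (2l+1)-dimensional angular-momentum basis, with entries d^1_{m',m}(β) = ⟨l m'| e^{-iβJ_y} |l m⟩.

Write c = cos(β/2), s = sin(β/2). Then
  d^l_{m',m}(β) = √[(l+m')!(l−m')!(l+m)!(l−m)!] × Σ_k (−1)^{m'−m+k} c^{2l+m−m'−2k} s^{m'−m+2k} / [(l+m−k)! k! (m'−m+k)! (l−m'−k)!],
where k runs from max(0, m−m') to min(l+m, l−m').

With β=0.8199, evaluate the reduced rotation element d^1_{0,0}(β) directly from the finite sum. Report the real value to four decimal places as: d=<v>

d=0.6823

d^1_{0,0}(β=0.8199) via Wigner's sum:
c=cos(0.8199/2)=0.917141, s=sin(0.8199/2)=0.398563; N=√[1·1·1·1]=1.000000
Admissible k: 0..1 (factorial args all ≥0)
  k=0: (−1)^0·1.0000/(1)·0.9171^2·0.3986^0 = +0.841147
  k=1: (−1)^1·1.0000/(1)·0.9171^0·0.3986^2 = -0.158853
d^1_{0,0}(0.8199) = +0.841147 -0.158853 = +0.682294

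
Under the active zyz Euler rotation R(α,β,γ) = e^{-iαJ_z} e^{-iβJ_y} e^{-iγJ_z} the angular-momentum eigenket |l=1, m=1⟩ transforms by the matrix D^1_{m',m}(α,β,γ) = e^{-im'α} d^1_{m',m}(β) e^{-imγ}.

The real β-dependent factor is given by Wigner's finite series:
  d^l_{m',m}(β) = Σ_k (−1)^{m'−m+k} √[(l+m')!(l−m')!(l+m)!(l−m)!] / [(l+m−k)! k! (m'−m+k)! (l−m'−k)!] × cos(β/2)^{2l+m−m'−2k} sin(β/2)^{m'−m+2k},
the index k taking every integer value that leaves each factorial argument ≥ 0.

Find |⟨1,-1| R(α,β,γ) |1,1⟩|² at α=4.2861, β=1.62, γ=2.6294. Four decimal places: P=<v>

D^1_{-1,1}(4.2861,1.62,2.6294) = e^{-i·-1·4.2861}·d^1_{-1,1}(1.62)·e^{-i·1·2.6294}. Compute d first:
Half-angle: c=0.689498, s=0.724287. N=√(1·2·2·1)=2.000000
k∈{2} keeps every argument non-negative
  k=2: (−1)^0·2.0000/(2)·0.6895^0·0.7243^2 = +0.524592
d^1_{-1,1}(1.62) = +0.524592
|D^1_{-1,1}|² = |d^1_{-1,1}(β)|² = (+0.524592)² = 0.275197 (the z-rotation phases have unit modulus)

P=0.2752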